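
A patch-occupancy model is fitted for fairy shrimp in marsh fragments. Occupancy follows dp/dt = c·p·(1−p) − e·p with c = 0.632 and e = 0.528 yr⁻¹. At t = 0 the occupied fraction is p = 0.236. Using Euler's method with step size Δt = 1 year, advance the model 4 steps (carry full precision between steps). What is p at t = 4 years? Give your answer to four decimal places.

Update rule: p ← p + [c·p·(1−p) − e·p]·Δt with Δt = 1.
t = 1: p = 0.23600 + (-0.01066) = 0.22534
t = 2: p = 0.22534 + (-0.00866) = 0.21669
t = 3: p = 0.21669 + (-0.00714) = 0.20955
t = 4: p = 0.20955 + (-0.00596) = 0.20359

0.2036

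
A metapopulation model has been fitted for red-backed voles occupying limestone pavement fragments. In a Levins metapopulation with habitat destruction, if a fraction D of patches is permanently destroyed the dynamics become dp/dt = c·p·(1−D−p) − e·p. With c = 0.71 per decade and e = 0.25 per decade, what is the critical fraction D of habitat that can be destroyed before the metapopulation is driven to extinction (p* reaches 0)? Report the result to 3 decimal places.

The nontrivial equilibrium is p* = (1−D) − e/c; extinction occurs when this hits zero.
So D_crit = 1 − e/c = 1 − 0.25/0.71 = 1 − 0.3521 = 0.6479.
This equals the undisturbed p*, a classic result of Lande's extension.

0.648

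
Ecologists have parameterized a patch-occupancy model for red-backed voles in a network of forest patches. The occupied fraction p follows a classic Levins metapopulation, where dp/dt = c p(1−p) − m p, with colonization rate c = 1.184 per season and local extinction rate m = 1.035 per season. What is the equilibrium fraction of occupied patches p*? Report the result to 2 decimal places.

0.13

At equilibrium, colonization balances extinction: c·p*·(1−p*) = m·p*.
So p* = 1 − m/c = 1 − 1.035/1.184 = 1 − 0.8742 = 0.1258.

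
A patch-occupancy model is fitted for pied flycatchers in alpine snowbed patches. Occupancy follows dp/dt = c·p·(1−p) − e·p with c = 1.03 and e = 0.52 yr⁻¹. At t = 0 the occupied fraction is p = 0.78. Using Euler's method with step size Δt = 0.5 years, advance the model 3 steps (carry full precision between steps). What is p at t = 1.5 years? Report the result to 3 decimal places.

0.572

Update rule: p ← p + [c·p·(1−p) − e·p]·Δt with Δt = 0.5.
t = 0.5: p = 0.78000 + (-0.11443) = 0.66557
t = 1: p = 0.66557 + (-0.05842) = 0.60716
t = 1.5: p = 0.60716 + (-0.03502) = 0.57213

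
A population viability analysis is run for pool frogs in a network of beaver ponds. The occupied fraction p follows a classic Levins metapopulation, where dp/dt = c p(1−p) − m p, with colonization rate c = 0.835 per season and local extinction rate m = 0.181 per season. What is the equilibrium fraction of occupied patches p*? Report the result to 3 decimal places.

Setting dp/dt = 0 and dividing through by p* gives c·(1−p*) = m.
So p* = 1 − m/c = 1 − 0.181/0.835 = 1 − 0.2168 = 0.7832.

0.783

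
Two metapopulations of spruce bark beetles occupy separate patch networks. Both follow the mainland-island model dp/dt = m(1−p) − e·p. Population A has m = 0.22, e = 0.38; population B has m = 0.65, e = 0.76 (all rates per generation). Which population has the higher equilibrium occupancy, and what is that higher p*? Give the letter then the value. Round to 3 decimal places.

A: p*_A = m/(m+e) = 0.22/0.6000 = 0.3667.
B: p*_B = 0.65/1.4100 = 0.4610.
B is higher at 0.4610.

B, 0.461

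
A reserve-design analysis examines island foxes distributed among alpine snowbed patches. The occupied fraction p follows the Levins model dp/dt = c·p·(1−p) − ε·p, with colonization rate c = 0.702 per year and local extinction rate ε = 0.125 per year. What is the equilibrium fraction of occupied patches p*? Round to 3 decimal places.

0.822

At equilibrium, colonization balances extinction: c·p*·(1−p*) = ε·p*.
So p* = 1 − ε/c = 1 − 0.125/0.702 = 1 − 0.1781 = 0.8219.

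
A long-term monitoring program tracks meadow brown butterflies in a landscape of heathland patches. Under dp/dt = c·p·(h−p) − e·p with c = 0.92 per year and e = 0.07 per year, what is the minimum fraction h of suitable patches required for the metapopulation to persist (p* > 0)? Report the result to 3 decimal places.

p* = h − e/c is positive only when h > e/c.
h_min = e/c = 0.07/0.92 = 0.0761.

0.076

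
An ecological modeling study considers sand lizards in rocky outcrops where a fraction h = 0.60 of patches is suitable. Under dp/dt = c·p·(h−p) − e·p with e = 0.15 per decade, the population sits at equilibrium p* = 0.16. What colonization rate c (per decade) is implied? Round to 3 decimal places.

At equilibrium c(h−p*) = e, so c = e/(h−p*).
c = 0.15/(0.60 − 0.16) = 0.15/0.4400 = 0.3409.

0.341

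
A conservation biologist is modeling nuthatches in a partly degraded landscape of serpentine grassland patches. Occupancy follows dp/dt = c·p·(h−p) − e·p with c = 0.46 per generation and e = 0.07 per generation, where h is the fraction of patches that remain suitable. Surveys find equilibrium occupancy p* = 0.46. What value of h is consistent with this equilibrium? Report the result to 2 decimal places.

At equilibrium c(h−p*) = e, so h = p* + e/c.
h = 0.46 + 0.07/0.46 = 0.46 + 0.1522 = 0.6122.

0.61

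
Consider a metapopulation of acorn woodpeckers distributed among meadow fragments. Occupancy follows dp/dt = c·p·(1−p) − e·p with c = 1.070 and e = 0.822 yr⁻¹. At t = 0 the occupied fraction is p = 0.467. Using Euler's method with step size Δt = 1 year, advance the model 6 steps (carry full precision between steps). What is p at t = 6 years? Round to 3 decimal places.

0.250

Update rule: p ← p + [c·p·(1−p) − e·p]·Δt with Δt = 1.
step 1: Δp = -0.11754, p = 0.34946
step 2: Δp = -0.04401, p = 0.30546
step 3: Δp = -0.02408, p = 0.28137
step 4: Δp = -0.01493, p = 0.26644
step 5: Δp = -0.00988, p = 0.25656
step 6: Δp = -0.00680, p = 0.24976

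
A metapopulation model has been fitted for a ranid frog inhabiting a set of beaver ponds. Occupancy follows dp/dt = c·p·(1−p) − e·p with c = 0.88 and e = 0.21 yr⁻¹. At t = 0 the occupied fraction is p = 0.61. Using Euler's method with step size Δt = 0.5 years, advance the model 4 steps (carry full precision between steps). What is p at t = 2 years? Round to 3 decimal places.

0.723

Update rule: p ← p + [c·p·(1−p) − e·p]·Δt with Δt = 0.5.
  1  |  dp/dt·Δt = +0.040626  |  p_1 = 0.650626
  2  |  dp/dt·Δt = +0.031701  |  p_2 = 0.682327
  3  |  dp/dt·Δt = +0.023729  |  p_3 = 0.706056
  4  |  dp/dt·Δt = +0.017182  |  p_4 = 0.723238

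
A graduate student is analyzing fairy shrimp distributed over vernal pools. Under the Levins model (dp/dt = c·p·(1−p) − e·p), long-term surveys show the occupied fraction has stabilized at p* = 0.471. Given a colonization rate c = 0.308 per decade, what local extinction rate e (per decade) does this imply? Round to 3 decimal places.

At equilibrium c(1−p*) = e.
e = 0.308 × (1 − 0.471) = 0.308 × 0.5290 = 0.1629.

0.163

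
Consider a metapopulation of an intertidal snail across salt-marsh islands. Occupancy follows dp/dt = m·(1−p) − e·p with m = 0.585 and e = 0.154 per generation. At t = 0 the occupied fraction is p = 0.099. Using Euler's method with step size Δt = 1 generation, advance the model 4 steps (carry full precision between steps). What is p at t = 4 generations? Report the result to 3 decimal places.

0.788

Update rule: p ← p + [m·(1−p) − e·p]·Δt with Δt = 1.
  1  |  dp/dt·Δt = +0.511839  |  p_1 = 0.610839
  2  |  dp/dt·Δt = +0.133590  |  p_2 = 0.744429
  3  |  dp/dt·Δt = +0.034867  |  p_3 = 0.779296
  4  |  dp/dt·Δt = +0.009100  |  p_4 = 0.788396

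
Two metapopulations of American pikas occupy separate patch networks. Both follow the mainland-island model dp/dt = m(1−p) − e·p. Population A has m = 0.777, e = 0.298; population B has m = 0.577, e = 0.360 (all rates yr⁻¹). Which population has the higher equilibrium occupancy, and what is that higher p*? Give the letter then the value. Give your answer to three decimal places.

A, 0.723

A: p*_A = m/(m+e) = 0.777/1.0750 = 0.7228.
B: p*_B = 0.577/0.9370 = 0.6158.
A is higher at 0.7228.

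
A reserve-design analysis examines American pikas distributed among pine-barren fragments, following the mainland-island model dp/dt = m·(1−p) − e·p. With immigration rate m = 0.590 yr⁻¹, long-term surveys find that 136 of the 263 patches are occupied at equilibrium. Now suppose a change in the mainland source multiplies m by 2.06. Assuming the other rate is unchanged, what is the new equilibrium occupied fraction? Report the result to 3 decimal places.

Observed p* = 136/263 = 0.51711.
Balance m(1−p*) = e·p* gives e = m(1−p*)/p* = 0.590×0.48289/0.51711 = 0.55096.
New p* = m/(m+e) = 1.21540/(1.21540+0.55096) = 0.68808.

0.688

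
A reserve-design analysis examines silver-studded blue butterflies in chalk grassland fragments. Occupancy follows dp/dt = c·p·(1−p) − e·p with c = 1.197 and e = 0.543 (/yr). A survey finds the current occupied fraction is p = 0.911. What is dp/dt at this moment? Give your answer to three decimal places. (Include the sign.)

-0.398

Colonization term: c·p·(1−p) = 1.197×0.911×0.0890 = 0.09705.
Extinction term: e·p = 0.49467.
dp/dt = 0.09705 − 0.49467 = -0.39762.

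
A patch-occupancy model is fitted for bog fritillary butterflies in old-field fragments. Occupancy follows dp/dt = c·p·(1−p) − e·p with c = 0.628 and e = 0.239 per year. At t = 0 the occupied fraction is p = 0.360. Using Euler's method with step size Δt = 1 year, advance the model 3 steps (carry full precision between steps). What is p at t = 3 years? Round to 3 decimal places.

Update rule: p ← p + [c·p·(1−p) − e·p]·Δt with Δt = 1.
p: 0.36000 → 0.41865  (Δp = +0.05865)
p: 0.41865 → 0.47144  (Δp = +0.05279)
p: 0.47144 → 0.51525  (Δp = +0.04381)

0.515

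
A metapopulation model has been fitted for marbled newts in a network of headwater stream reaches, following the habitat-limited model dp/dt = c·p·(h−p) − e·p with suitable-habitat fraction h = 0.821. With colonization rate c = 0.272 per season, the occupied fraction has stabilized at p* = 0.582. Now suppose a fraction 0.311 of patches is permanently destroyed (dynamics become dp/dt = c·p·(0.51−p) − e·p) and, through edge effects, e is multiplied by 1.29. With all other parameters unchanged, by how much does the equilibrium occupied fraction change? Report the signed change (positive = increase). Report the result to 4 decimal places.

-0.3803

Balance c(h−p*) = e gives e = 0.272×(0.821 − 0.58200) = 0.06501.
New p* = 0.51 − e/c = 0.51 − 0.08386/0.27200 = 0.20169.
Δp* = 0.20169 − 0.58200 = -0.38031.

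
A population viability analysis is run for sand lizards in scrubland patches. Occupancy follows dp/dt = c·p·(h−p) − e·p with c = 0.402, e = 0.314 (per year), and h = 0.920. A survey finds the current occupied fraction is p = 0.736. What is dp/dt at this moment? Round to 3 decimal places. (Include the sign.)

Colonization term: c·p·(h−p) = 0.402×0.736×0.1840 = 0.05444.
Extinction term: e·p = 0.23110.
dp/dt = 0.05444 − 0.23110 = -0.17666.

-0.177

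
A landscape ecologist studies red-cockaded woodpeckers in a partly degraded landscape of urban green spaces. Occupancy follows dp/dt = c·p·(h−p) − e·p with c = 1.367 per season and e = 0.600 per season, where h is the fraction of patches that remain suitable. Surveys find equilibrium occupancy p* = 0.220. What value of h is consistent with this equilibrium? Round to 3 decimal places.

0.659

At equilibrium c(h−p*) = e, so h = p* + e/c.
h = 0.220 + 0.600/1.367 = 0.220 + 0.4389 = 0.6589.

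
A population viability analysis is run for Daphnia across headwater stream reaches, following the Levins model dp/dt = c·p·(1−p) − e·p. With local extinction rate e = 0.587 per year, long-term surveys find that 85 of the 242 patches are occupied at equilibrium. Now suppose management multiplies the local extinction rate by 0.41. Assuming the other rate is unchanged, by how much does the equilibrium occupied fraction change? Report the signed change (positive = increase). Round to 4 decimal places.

Observed p* = 85/242 = 0.35124.
Balance c(1−p*) = e gives c = e/(1 − 0.35124) = 0.587/0.64876 = 0.90480.
New p* = 1 − e/c = 1 − 0.24067/0.90480 = 0.73401.
Δp* = 0.73401 − 0.35124 = +0.38277.

0.3828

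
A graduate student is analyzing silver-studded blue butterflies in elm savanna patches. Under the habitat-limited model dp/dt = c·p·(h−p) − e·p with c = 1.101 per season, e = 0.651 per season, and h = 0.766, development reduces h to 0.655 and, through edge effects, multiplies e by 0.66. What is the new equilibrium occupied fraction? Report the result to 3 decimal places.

Before: p* = h − e/c = 0.766 − 0.651/1.101 = 0.766 − 0.5913 = 0.1747.
After: c = 1.101, e = 0.42966, h = 0.655; p* = 0.655 − 0.42966/1.101 = 0.2648.

0.265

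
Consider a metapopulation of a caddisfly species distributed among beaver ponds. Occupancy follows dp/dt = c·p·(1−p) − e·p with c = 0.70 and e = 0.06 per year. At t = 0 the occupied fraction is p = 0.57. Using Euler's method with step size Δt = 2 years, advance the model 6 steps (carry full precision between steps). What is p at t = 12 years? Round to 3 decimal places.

0.914

Update rule: p ← p + [c·p·(1−p) − e·p]·Δt with Δt = 2.
t = 2: p = 0.57000 + (+0.27474) = 0.84474
t = 4: p = 0.84474 + (+0.08225) = 0.92699
t = 6: p = 0.92699 + (-0.01648) = 0.91050
t = 8: p = 0.91050 + (+0.00482) = 0.91532
t = 10: p = 0.91532 + (-0.00133) = 0.91399
t = 12: p = 0.91399 + (+0.00037) = 0.91437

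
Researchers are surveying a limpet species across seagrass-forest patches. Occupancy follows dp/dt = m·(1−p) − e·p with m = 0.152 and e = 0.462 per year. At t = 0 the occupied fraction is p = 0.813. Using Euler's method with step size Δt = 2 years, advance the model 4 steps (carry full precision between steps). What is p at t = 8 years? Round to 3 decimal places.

0.249

Update rule: p ← p + [m·(1−p) − e·p]·Δt with Δt = 2.
  1  |  dp/dt·Δt = -0.694364  |  p_1 = 0.118636
  2  |  dp/dt·Δt = +0.158315  |  p_2 = 0.276951
  3  |  dp/dt·Δt = -0.036096  |  p_3 = 0.240855
  4  |  dp/dt·Δt = +0.008230  |  p_4 = 0.249085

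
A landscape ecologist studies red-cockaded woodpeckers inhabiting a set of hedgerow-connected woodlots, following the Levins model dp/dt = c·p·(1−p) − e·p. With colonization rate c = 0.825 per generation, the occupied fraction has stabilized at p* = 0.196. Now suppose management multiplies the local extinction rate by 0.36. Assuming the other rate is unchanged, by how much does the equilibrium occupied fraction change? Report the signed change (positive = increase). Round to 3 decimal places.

0.515

Balance c(1−p*) = e gives e = 0.825×(1 − 0.19600) = 0.66330.
New p* = 1 − e/c = 1 − 0.23879/0.82500 = 0.71056.
Δp* = 0.71056 − 0.19600 = +0.51456.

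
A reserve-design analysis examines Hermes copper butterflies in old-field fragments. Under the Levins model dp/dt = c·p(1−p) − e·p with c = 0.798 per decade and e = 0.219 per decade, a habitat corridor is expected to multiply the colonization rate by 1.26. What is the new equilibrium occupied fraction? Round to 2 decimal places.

0.78

Before: p* = 1 − 0.219/0.798 = 0.7256.
After the change, c = 1.00548, e = 0.219, so p* = 1 − 0.219/1.00548 = 0.7822.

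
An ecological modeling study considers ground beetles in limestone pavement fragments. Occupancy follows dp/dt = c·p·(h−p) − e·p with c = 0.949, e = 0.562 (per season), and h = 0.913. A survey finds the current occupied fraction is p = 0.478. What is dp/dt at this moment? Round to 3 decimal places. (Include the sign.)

Colonization term: c·p·(h−p) = 0.949×0.478×0.4350 = 0.19733.
Extinction term: e·p = 0.26864.
dp/dt = 0.19733 − 0.26864 = -0.07131.

-0.071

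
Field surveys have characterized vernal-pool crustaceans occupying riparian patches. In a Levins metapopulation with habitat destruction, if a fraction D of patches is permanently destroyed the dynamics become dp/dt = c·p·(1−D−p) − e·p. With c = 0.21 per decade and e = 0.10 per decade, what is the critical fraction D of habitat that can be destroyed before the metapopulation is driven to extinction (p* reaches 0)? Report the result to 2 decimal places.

The nontrivial equilibrium is p* = (1−D) − e/c; extinction occurs when this hits zero.
So D_crit = 1 − e/c = 1 − 0.10/0.21 = 1 − 0.4762 = 0.5238.
Note this equals the original equilibrium occupancy — the Levins extinction-debt result.

0.52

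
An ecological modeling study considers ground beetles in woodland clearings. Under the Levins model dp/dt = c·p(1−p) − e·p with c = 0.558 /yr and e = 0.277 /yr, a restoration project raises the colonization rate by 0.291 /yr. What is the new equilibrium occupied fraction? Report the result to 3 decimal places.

Before: p* = 1 − 0.277/0.558 = 0.5036.
After the change, c = 0.849, e = 0.277, so p* = 1 − 0.277/0.849 = 0.6737.

0.674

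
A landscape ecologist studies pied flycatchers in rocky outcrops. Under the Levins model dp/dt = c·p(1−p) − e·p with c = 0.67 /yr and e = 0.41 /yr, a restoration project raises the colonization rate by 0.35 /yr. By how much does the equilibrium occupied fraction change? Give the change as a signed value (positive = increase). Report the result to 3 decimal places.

Before: p* = 1 − 0.41/0.67 = 0.3881.
After the change, c = 1.02, e = 0.41, so p* = 1 − 0.41/1.02 = 0.5980.
Δp* = 0.5980 − 0.3881 = +0.2100.

0.210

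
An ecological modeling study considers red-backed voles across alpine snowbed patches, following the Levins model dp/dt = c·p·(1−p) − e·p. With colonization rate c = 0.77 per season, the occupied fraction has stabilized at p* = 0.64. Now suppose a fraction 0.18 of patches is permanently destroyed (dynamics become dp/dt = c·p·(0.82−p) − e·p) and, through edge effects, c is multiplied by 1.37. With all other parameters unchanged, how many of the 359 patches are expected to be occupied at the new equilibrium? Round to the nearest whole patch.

200

Balance c(1−p*) = e gives e = 0.77×(1 − 0.64000) = 0.27720.
New p* = 0.82 − e/c = 0.82 − 0.27720/1.05490 = 0.55723.
Expected occupied = 359 × 0.55723 = 200.05 ≈ 200.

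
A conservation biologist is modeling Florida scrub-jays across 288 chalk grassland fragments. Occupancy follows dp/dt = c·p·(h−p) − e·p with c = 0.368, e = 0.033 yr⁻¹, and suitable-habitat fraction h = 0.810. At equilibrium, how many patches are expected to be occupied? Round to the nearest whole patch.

207

p* = h − e/c = 0.810 − 0.0897 = 0.7203.
Expected occupied patches = N × p* = 288 × 0.7203 = 207.45 ≈ 207.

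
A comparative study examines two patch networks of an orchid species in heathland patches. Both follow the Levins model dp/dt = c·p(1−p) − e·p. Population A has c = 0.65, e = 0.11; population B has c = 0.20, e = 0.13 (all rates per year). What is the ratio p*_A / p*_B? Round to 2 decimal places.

A: p*_A = 1 − 0.11/0.65 = 0.8308.
B: p*_B = 1 − 0.13/0.20 = 0.3500.
p*_A / p*_B = 0.8308/0.3500 = 2.3736.

2.37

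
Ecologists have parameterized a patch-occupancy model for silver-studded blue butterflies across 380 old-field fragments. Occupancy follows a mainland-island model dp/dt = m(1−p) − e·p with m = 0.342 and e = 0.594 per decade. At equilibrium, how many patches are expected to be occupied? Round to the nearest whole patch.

139

p* = m/(m+e) = 0.342/0.9360 = 0.3654.
Expected occupied patches = N × p* = 380 × 0.3654 = 138.85 ≈ 139.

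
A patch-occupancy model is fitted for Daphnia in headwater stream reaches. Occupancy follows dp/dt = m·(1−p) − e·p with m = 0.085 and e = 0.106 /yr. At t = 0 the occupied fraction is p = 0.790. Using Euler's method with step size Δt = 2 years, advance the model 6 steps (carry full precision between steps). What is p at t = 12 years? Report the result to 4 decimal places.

0.4642

Update rule: p ← p + [m·(1−p) − e·p]·Δt with Δt = 2.
  1  |  dp/dt·Δt = -0.131780  |  p_1 = 0.658220
  2  |  dp/dt·Δt = -0.081440  |  p_2 = 0.576780
  3  |  dp/dt·Δt = -0.050330  |  p_3 = 0.526450
  4  |  dp/dt·Δt = -0.031104  |  p_4 = 0.495346
  5  |  dp/dt·Δt = -0.019222  |  p_5 = 0.476124
  6  |  dp/dt·Δt = -0.011879  |  p_6 = 0.464245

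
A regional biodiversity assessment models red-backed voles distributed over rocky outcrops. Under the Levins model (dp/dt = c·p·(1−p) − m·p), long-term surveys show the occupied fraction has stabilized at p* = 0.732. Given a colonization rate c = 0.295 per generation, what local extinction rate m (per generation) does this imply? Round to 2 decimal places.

At equilibrium c(1−p*) = m.
m = 0.295 × (1 − 0.732) = 0.295 × 0.2680 = 0.0791.

0.08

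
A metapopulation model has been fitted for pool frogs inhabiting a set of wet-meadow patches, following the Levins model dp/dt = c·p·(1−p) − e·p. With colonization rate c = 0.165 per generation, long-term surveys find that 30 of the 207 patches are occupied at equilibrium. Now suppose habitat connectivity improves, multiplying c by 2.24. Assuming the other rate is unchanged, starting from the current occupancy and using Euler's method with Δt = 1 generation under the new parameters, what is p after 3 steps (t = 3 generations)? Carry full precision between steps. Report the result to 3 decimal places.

0.229

Observed p* = 30/207 = 0.14493.
Balance c(1−p*) = e gives e = 0.165×(1 − 0.14493) = 0.14109.
Starting from p₀ = 0.14493; update p ← p + (dp/dt)·Δt with the new parameters.
step 1: Δp = +0.02535, p = 0.17028
step 2: Δp = +0.02819, p = 0.19848
step 3: Δp = +0.03079, p = 0.22927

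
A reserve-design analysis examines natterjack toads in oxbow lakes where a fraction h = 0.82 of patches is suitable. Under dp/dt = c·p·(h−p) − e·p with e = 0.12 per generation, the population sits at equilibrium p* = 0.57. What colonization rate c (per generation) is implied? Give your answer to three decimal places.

0.480

At equilibrium c(h−p*) = e, so c = e/(h−p*).
c = 0.12/(0.82 − 0.57) = 0.12/0.2500 = 0.4800.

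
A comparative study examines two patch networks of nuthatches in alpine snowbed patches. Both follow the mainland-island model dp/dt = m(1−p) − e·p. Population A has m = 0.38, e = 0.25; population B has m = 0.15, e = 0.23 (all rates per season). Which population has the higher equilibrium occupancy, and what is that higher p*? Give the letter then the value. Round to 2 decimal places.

A, 0.60

A: p*_A = m/(m+e) = 0.38/0.6300 = 0.6032.
B: p*_B = 0.15/0.3800 = 0.3947.
A is higher at 0.6032.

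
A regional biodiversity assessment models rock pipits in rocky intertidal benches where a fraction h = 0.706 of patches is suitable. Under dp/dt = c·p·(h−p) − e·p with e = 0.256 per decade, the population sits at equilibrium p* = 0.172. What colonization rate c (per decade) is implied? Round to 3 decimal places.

At equilibrium c(h−p*) = e, so c = e/(h−p*).
c = 0.256/(0.706 − 0.172) = 0.256/0.5340 = 0.4794.

0.479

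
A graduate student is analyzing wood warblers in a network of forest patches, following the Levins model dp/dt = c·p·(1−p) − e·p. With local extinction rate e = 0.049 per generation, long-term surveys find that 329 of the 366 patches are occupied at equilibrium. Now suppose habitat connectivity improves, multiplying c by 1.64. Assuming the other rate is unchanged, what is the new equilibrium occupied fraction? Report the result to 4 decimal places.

0.9384

Observed p* = 329/366 = 0.89891.
Balance c(1−p*) = e gives c = e/(1 − 0.89891) = 0.049/0.10109 = 0.48472.
New p* = 1 − e/c = 1 − 0.04900/0.79494 = 0.93836.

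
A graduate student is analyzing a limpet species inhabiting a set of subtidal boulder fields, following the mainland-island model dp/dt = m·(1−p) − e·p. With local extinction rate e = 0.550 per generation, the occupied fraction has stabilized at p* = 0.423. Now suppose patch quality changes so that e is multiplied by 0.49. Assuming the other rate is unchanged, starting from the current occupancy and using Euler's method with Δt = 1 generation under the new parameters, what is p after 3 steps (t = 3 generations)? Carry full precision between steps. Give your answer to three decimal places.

Balance m(1−p*) = e·p* gives m = e·p*/(1−p*) = 0.550×0.42300/0.57700 = 0.40321.
Starting from p₀ = 0.42300; update p ← p + (dp/dt)·Δt with the new parameters.
p: 0.42300 → 0.54165  (Δp = +0.11865)
p: 0.54165 → 0.58049  (Δp = +0.03883)
p: 0.58049 → 0.59320  (Δp = +0.01271)

0.593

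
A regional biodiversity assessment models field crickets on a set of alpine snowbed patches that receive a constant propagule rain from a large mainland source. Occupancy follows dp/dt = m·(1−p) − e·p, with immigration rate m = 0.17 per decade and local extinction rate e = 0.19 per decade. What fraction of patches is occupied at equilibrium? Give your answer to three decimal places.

0.472

Setting dp/dt = 0: m − m·p* = e·p*, so m = (m+e)·p*.
p* = m/(m+e) = 0.17/(0.17+0.19) = 0.17/0.3600 = 0.4722.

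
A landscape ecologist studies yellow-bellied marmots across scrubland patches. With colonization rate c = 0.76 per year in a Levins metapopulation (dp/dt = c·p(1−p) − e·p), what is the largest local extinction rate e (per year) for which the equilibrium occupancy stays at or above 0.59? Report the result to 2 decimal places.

1 − e/c ≥ 0.59 ⇒ e ≤ c(1 − 0.59) = 0.76 × 0.4100.
e_max = 0.3116.

0.31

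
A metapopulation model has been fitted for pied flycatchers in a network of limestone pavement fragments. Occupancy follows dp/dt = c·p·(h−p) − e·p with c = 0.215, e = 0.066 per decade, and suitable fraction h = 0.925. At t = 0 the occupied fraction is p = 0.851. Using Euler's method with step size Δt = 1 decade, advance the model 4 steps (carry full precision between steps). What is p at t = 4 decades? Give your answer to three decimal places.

0.728

Update rule: p ← p + [c·p·(h−p) − e·p]·Δt with Δt = 1.
t = 1: p = 0.85100 + (-0.04263) = 0.80837
t = 2: p = 0.80837 + (-0.03308) = 0.77529
t = 3: p = 0.77529 + (-0.02621) = 0.74908
t = 4: p = 0.74908 + (-0.02111) = 0.72797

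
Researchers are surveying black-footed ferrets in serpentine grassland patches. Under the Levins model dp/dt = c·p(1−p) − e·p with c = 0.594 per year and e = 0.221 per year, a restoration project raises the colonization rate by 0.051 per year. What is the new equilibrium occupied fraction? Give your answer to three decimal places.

0.657

Before: p* = 1 − 0.221/0.594 = 0.6279.
After the change, c = 0.645, e = 0.221, so p* = 1 − 0.221/0.645 = 0.6574.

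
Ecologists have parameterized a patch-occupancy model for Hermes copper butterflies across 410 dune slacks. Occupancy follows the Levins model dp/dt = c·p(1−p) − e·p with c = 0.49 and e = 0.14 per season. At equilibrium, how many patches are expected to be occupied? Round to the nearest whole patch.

p* = 1 − e/c = 1 − 0.14/0.49 = 0.7143.
Expected occupied patches = N × p* = 410 × 0.7143 = 292.86 ≈ 293.

293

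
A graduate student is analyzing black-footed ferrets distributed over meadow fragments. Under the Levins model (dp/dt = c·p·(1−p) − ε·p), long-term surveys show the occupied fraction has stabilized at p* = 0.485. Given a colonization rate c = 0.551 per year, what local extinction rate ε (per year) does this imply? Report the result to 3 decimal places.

At equilibrium c(1−p*) = ε.
ε = 0.551 × (1 − 0.485) = 0.551 × 0.5150 = 0.2838.

0.284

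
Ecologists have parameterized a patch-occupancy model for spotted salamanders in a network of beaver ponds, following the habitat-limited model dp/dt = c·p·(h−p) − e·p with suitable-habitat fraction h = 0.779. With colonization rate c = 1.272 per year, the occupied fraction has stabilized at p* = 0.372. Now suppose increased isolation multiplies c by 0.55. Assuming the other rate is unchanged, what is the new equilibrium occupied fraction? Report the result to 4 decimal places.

0.0390

Balance c(h−p*) = e gives e = 1.272×(0.779 − 0.37200) = 0.51770.
New p* = 0.779 − e/c = 0.779 − 0.51770/0.69960 = 0.03901.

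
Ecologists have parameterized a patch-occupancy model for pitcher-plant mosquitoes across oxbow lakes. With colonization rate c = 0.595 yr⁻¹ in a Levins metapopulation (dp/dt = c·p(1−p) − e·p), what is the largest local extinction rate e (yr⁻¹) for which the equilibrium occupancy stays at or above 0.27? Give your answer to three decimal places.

0.434

1 − e/c ≥ 0.27 ⇒ e ≤ c(1 − 0.27) = 0.595 × 0.7300.
e_max = 0.4343.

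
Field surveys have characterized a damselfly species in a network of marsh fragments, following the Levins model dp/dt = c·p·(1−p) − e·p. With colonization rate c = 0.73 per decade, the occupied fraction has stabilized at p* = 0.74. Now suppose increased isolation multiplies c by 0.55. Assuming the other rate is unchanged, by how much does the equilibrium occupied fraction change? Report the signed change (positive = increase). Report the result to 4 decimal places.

Balance c(1−p*) = e gives e = 0.73×(1 − 0.74000) = 0.18980.
New p* = 1 − e/c = 1 − 0.18980/0.40150 = 0.52727.
Δp* = 0.52727 − 0.74000 = -0.21273.

-0.2127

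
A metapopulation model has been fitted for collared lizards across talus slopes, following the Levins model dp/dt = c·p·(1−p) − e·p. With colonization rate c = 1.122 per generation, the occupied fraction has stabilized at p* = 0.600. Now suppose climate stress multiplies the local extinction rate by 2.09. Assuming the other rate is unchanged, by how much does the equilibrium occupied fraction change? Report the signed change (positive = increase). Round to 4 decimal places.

Balance c(1−p*) = e gives e = 1.122×(1 − 0.60000) = 0.44880.
New p* = 1 − e/c = 1 − 0.93799/1.12200 = 0.16400.
Δp* = 0.16400 − 0.60000 = -0.43600.

-0.4360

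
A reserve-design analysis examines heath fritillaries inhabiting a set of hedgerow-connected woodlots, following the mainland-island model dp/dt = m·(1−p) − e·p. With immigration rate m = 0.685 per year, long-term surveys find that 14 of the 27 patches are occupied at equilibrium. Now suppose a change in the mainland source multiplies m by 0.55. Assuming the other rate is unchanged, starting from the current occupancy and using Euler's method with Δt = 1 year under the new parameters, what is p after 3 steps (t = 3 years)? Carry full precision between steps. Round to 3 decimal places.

Observed p* = 14/27 = 0.51852.
Balance m(1−p*) = e·p* gives e = m(1−p*)/p* = 0.685×0.48148/0.51852 = 0.63607.
Starting from p₀ = 0.51852; update p ← p + (dp/dt)·Δt with the new parameters.
  1  |  dp/dt·Δt = -0.148417  |  p_1 = 0.370102
  2  |  dp/dt·Δt = +0.001903  |  p_2 = 0.372005
  3  |  dp/dt·Δt = -0.000024  |  p_3 = 0.371980

0.372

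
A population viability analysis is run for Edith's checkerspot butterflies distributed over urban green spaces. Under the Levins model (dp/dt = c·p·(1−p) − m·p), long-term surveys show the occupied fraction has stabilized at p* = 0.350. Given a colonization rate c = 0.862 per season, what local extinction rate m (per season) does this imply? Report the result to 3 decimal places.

At equilibrium c(1−p*) = m.
m = 0.862 × (1 − 0.350) = 0.862 × 0.6500 = 0.5603.

0.560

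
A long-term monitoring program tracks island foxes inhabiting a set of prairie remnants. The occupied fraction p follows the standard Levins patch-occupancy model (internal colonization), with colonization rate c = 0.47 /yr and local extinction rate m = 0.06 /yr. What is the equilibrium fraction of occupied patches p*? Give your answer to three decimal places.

0.872

Setting dp/dt = 0 and dividing through by p* gives c·(1−p*) = m.
So p* = 1 − m/c = 1 − 0.06/0.47 = 1 − 0.1277 = 0.8723.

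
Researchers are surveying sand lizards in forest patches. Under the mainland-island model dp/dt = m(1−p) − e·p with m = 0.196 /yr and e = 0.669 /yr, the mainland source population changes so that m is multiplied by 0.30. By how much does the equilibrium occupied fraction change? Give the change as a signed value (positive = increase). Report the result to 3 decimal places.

Before: p* = 0.196/(0.196+0.669) = 0.2266.
After: m = 0.0588, e = 0.669; p* = 0.0588/0.7278 = 0.0808.
Δp* = 0.0808 − 0.2266 = -0.1458.

-0.146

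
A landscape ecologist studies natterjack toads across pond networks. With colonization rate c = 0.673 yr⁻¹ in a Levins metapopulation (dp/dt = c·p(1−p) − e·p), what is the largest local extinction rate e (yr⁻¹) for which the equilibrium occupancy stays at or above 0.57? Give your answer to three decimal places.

0.289

1 − e/c ≥ 0.57 ⇒ e ≤ c(1 − 0.57) = 0.673 × 0.4300.
e_max = 0.2894.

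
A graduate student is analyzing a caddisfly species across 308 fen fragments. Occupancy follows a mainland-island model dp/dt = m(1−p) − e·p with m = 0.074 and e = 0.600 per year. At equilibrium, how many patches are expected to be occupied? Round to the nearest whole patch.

p* = m/(m+e) = 0.074/0.6740 = 0.1098.
Expected occupied patches = N × p* = 308 × 0.1098 = 33.82 ≈ 34.

34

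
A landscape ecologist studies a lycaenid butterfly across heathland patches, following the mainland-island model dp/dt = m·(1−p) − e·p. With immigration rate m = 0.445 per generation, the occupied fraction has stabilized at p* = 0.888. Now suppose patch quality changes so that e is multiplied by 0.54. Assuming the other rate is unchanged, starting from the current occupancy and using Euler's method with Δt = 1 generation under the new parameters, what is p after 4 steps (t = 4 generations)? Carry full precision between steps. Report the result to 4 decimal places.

0.9326

Balance m(1−p*) = e·p* gives e = m(1−p*)/p* = 0.445×0.11200/0.88800 = 0.05613.
Starting from p₀ = 0.88800; update p ← p + (dp/dt)·Δt with the new parameters.
p: 0.88800 → 0.91093  (Δp = +0.02293)
p: 0.91093 → 0.92296  (Δp = +0.01203)
p: 0.92296 → 0.92927  (Δp = +0.00631)
p: 0.92927 → 0.93258  (Δp = +0.00331)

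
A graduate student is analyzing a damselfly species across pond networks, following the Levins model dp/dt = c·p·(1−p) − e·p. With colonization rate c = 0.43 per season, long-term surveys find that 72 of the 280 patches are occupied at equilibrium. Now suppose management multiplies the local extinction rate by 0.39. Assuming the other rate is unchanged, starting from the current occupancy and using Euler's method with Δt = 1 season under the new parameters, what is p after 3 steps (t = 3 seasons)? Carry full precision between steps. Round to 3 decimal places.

Observed p* = 72/280 = 0.25714.
Balance c(1−p*) = e gives e = 0.43×(1 − 0.25714) = 0.31943.
Starting from p₀ = 0.25714; update p ← p + (dp/dt)·Δt with the new parameters.
  1  |  dp/dt·Δt = +0.050105  |  p_1 = 0.307248
  2  |  dp/dt·Δt = +0.053248  |  p_2 = 0.360495
  3  |  dp/dt·Δt = +0.054222  |  p_3 = 0.414718

0.415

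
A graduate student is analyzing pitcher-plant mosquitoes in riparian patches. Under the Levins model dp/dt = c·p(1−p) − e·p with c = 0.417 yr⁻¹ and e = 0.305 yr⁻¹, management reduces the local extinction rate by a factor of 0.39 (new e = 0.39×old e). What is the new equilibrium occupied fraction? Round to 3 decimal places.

Before: p* = 1 − 0.305/0.417 = 0.2686.
After the change, c = 0.417, e = 0.11895, so p* = 1 − 0.11895/0.417 = 0.7147.

0.715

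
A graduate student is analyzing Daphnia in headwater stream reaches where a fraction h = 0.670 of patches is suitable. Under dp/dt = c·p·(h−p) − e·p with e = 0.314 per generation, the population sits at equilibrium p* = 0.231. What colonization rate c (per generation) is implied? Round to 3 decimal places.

At equilibrium c(h−p*) = e, so c = e/(h−p*).
c = 0.314/(0.670 − 0.231) = 0.314/0.4390 = 0.7153.

0.715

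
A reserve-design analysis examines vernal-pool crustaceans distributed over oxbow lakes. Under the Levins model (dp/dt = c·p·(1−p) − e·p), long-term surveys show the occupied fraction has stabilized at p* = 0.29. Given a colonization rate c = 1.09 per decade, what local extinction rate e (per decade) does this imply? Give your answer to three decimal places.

0.774

At equilibrium c(1−p*) = e.
e = 1.09 × (1 − 0.29) = 1.09 × 0.7100 = 0.7739.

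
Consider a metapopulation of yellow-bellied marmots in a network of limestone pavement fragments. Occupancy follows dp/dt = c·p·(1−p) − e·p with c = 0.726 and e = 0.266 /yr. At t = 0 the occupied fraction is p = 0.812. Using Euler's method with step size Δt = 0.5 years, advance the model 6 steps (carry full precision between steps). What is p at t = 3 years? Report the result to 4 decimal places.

Update rule: p ← p + [c·p·(1−p) − e·p]·Δt with Δt = 0.5.
step 1: Δp = -0.05258, p = 0.75942
step 2: Δp = -0.03468, p = 0.72474
step 3: Δp = -0.02397, p = 0.70076
step 4: Δp = -0.01708, p = 0.68368
step 5: Δp = -0.01243, p = 0.67125
step 6: Δp = -0.00917, p = 0.66208

0.6621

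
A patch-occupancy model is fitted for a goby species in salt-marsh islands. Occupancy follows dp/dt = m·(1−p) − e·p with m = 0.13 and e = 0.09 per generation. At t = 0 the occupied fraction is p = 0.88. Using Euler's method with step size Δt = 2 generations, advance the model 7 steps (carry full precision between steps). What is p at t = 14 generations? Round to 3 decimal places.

0.596

Update rule: p ← p + [m·(1−p) − e·p]·Δt with Δt = 2.
step 1: Δp = -0.12720, p = 0.75280
step 2: Δp = -0.07123, p = 0.68157
step 3: Δp = -0.03989, p = 0.64168
step 4: Δp = -0.02234, p = 0.61934
step 5: Δp = -0.01251, p = 0.60683
step 6: Δp = -0.00701, p = 0.59982
step 7: Δp = -0.00392, p = 0.59590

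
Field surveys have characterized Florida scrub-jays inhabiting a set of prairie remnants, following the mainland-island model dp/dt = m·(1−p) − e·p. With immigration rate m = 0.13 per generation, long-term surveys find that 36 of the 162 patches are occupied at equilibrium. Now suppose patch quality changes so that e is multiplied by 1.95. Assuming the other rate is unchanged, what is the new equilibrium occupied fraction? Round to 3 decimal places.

0.128

Observed p* = 36/162 = 0.22222.
Balance m(1−p*) = e·p* gives e = m(1−p*)/p* = 0.13×0.77778/0.22222 = 0.45501.
New p* = m/(m+e) = 0.13000/(0.13000+0.88727) = 0.12779.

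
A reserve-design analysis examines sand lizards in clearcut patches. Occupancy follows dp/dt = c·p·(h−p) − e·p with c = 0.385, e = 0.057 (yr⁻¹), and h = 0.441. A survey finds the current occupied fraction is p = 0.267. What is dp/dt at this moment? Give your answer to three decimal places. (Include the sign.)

Colonization term: c·p·(h−p) = 0.385×0.267×0.1740 = 0.01789.
Extinction term: e·p = 0.01522.
dp/dt = 0.01789 − 0.01522 = 0.00267.

0.003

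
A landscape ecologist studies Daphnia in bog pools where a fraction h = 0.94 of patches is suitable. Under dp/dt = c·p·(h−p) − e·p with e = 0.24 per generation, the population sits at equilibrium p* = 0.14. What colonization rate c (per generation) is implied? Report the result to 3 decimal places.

0.300

At equilibrium c(h−p*) = e, so c = e/(h−p*).
c = 0.24/(0.94 − 0.14) = 0.24/0.8000 = 0.3000.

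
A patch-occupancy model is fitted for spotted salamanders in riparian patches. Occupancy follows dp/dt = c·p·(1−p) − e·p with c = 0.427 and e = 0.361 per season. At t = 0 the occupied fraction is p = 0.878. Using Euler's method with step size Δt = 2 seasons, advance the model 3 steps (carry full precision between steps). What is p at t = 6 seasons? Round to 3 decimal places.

Update rule: p ← p + [c·p·(1−p) − e·p]·Δt with Δt = 2.
  1  |  dp/dt·Δt = -0.542439  |  p_1 = 0.335561
  2  |  dp/dt·Δt = -0.051867  |  p_2 = 0.283694
  3  |  dp/dt·Δt = -0.031284  |  p_3 = 0.252410

0.252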